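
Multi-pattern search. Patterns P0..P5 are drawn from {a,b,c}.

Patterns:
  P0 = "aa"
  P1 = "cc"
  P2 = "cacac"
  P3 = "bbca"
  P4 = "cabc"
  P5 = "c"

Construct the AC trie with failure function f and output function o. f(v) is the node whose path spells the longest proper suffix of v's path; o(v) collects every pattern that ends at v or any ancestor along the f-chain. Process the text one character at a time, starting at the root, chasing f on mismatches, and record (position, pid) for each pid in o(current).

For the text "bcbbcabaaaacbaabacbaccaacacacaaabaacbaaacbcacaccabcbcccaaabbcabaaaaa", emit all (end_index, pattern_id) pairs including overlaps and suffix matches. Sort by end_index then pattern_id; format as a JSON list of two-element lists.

Construct AC machine:
Trie nodes:
  n0 'ε': a→1 b→9 c→3
  n1 'a': a→2
  n2 'aa': ·  [P0 ends]
  n3 'c': a→5 c→4  [P5 ends]
  n4 'cc': ·  [P1 ends]
  n5 'ca': b→13 c→6
  n6 'cac': a→7
  n7 'caca': c→8
  n8 'cacac': ·  [P2 ends]
  n9 'b': b→10
  n10 'bb': c→11
  n11 'bbc': a→12
  n12 'bbca': ·  [P3 ends]
  n13 'cab': c→14
  n14 'cabc': ·  [P4 ends]

Failure links (BFS by depth):
  n1('a'): parent n0 fail=0; on 'a' 0 → fail=0;  out ∅∪∅=∅
  n3('c'): parent n0 fail=0; on 'c' 0 → fail=0;  out {5}∪∅={5}
  n9('b'): parent n0 fail=0; on 'b' 0 → fail=0;  out ∅∪∅=∅
  n2('aa'): parent n1 fail=0; on 'a' 0 → fail=1;  out {0}∪∅={0}
  n4('cc'): parent n3 fail=0; on 'c' 0 → fail=3;  out {1}∪{5}={1,5}
  n5('ca'): parent n3 fail=0; on 'a' 0 → fail=1;  out ∅∪∅=∅
  n10('bb'): parent n9 fail=0; on 'b' 0 → fail=9;  out ∅∪∅=∅
  n6('cac'): parent n5 fail=1; on 'c' 1→0 → fail=3;  out ∅∪{5}={5}
  n11('bbc'): parent n10 fail=9; on 'c' 9→0 → fail=3;  out ∅∪{5}={5}
  n13('cab'): parent n5 fail=1; on 'b' 1→0 → fail=9;  out ∅∪∅=∅
  n7('caca'): parent n6 fail=3; on 'a' 3 → fail=5;  out ∅∪∅=∅
  n12('bbca'): parent n11 fail=3; on 'a' 3 → fail=5;  out {3}∪∅={3}
  n14('cabc'): parent n13 fail=9; on 'c' 9→0 → fail=3;  out {4}∪{5}={4,5}
  n8('cacac'): parent n7 fail=5; on 'c' 5 → fail=6;  out {2}∪{5}={2,5}

Text stream:
i=0 'b': node 0→9
i=1 'c': node 9→3 (via fail)  ** P5@[1:1]
i=2 'b': node 3→9 (via fail)
i=3 'b': node 9→10
i=4 'c': node 10→11  ** P5@[4:4]
i=5 'a': node 11→12  ** P3@[2:5]
i=6 'b': node 12→13 (via fail)
i=7 'a': node 13→1 (via fail)
i=8 'a': node 1→2  ** P0@[7:8]
i=9 'a': node 2→2 (via fail)  ** P0@[8:9]
i=10 'a': node 2→2 (via fail)  ** P0@[9:10]
i=11 'c': node 2→3 (via fail)  ** P5@[11:11]
i=12 'b': node 3→9 (via fail)
i=13 'a': node 9→1 (via fail)
i=14 'a': node 1→2  ** P0@[13:14]
i=15 'b': node 2→9 (via fail)
i=16 'a': node 9→1 (via fail)
i=17 'c': node 1→3 (via fail)  ** P5@[17:17]
i=18 'b': node 3→9 (via fail)
i=19 'a': node 9→1 (via fail)
i=20 'c': node 1→3 (via fail)  ** P5@[20:20]
i=21 'c': node 3→4  ** P1@[20:21],P5@[21:21]
i=22 'a': node 4→5 (via fail)
i=23 'a': node 5→2 (via fail)  ** P0@[22:23]
i=24 'c': node 2→3 (via fail)  ** P5@[24:24]
i=25 'a': node 3→5
i=26 'c': node 5→6  ** P5@[26:26]
i=27 'a': node 6→7
i=28 'c': node 7→8  ** P2@[24:28],P5@[28:28]
i=29 'a': node 8→7 (via fail)
i=30 'a': node 7→2 (via fail)  ** P0@[29:30]
i=31 'a': node 2→2 (via fail)  ** P0@[30:31]
i=32 'b': node 2→9 (via fail)
i=33 'a': node 9→1 (via fail)
i=34 'a': node 1→2  ** P0@[33:34]
i=35 'c': node 2→3 (via fail)  ** P5@[35:35]
i=36 'b': node 3→9 (via fail)
i=37 'a': node 9→1 (via fail)
i=38 'a': node 1→2  ** P0@[37:38]
i=39 'a': node 2→2 (via fail)  ** P0@[38:39]
i=40 'c': node 2→3 (via fail)  ** P5@[40:40]
i=41 'b': node 3→9 (via fail)
i=42 'c': node 9→3 (via fail)  ** P5@[42:42]
i=43 'a': node 3→5
i=44 'c': node 5→6  ** P5@[44:44]
i=45 'a': node 6→7
i=46 'c': node 7→8  ** P2@[42:46],P5@[46:46]
i=47 'c': node 8→4 (via fail)  ** P1@[46:47],P5@[47:47]
i=48 'a': node 4→5 (via fail)
i=49 'b': node 5→13
i=50 'c': node 13→14  ** P4@[47:50],P5@[50:50]
i=51 'b': node 14→9 (via fail)
i=52 'c': node 9→3 (via fail)  ** P5@[52:52]
i=53 'c': node 3→4  ** P1@[52:53],P5@[53:53]
i=54 'c': node 4→4 (via fail)  ** P1@[53:54],P5@[54:54]
i=55 'a': node 4→5 (via fail)
i=56 'a': node 5→2 (via fail)  ** P0@[55:56]
i=57 'a': node 2→2 (via fail)  ** P0@[56:57]
i=58 'b': node 2→9 (via fail)
i=59 'b': node 9→10
i=60 'c': node 10→11  ** P5@[60:60]
i=61 'a': node 11→12  ** P3@[58:61]
i=62 'b': node 12→13 (via fail)
i=63 'a': node 13→1 (via fail)
i=64 'a': node 1→2  ** P0@[63:64]
i=65 'a': node 2→2 (via fail)  ** P0@[64:65]
i=66 'a': node 2→2 (via fail)  ** P0@[65:66]
i=67 'a': node 2→2 (via fail)  ** P0@[66:67]

Matches: [[1,5],[4,5],[5,3],[8,0],[9,0],[10,0],[11,5],[14,0],[17,5],[20,5],[21,1],[21,5],[23,0],[24,5],[26,5],[28,2],[28,5],[30,0],[31,0],[34,0],[35,5],[38,0],[39,0],[40,5],[42,5],[44,5],[46,2],[46,5],[47,1],[47,5],[50,4],[50,5],[52,5],[53,1],[53,5],[54,1],[54,5],[56,0],[57,0],[60,5],[61,3],[64,0],[65,0],[66,0],[67,0]]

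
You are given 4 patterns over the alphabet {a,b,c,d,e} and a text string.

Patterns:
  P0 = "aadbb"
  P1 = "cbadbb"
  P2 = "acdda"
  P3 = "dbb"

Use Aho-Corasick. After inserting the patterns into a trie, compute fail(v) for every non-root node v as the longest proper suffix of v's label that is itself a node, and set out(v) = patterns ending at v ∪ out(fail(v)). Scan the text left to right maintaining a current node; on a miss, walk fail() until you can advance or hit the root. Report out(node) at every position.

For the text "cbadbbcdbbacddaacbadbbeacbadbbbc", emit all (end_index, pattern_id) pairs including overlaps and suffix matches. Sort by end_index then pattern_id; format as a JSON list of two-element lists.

Build automaton:
Trie nodes:
  0='ε' goto a→1 c→6 d→16
  1='a' goto a→2 c→12
  2='aa' goto d→3
  3='aad' goto b→4
  4='aadb' goto b→5
  5='aadbb' goto ·  [P0 ends]
  6='c' goto b→7
  7='cb' goto a→8
  8='cba' goto d→9
  9='cbad' goto b→10
  10='cbadb' goto b→11
  11='cbadbb' goto ·  [P1 ends]
  12='ac' goto d→13
  13='acd' goto d→14
  14='acdd' goto a→15
  15='acdda' goto ·  [P2 ends]
  16='d' goto b→17
  17='db' goto b→18
  18='dbb' goto ·  [P3 ends]

Failure links (BFS by depth):
  n1('a'): parent n0 fail=0; on 'a' 0 → fail=0;  out ∅∪∅=∅
  n6('c'): parent n0 fail=0; on 'c' 0 → fail=0;  out ∅∪∅=∅
  n16('d'): parent n0 fail=0; on 'd' 0 → fail=0;  out ∅∪∅=∅
  n2('aa'): parent n1 fail=0; on 'a' 0 → fail=1;  out ∅∪∅=∅
  n7('cb'): parent n6 fail=0; on 'b' 0 → fail=0;  out ∅∪∅=∅
  n12('ac'): parent n1 fail=0; on 'c' 0 → fail=6;  out ∅∪∅=∅
  n17('db'): parent n16 fail=0; on 'b' 0 → fail=0;  out ∅∪∅=∅
  n3('aad'): parent n2 fail=1; on 'd' 1→0 → fail=16;  out ∅∪∅=∅
  n8('cba'): parent n7 fail=0; on 'a' 0 → fail=1;  out ∅∪∅=∅
  n13('acd'): parent n12 fail=6; on 'd' 6→0 → fail=16;  out ∅∪∅=∅
  n18('dbb'): parent n17 fail=0; on 'b' 0 → fail=0;  out {3}∪∅={3}
  n4('aadb'): parent n3 fail=16; on 'b' 16 → fail=17;  out ∅∪∅=∅
  n9('cbad'): parent n8 fail=1; on 'd' 1→0 → fail=16;  out ∅∪∅=∅
  n14('acdd'): parent n13 fail=16; on 'd' 16→0 → fail=16;  out ∅∪∅=∅
  n5('aadbb'): parent n4 fail=17; on 'b' 17 → fail=18;  out {0}∪{3}={0,3}
  n10('cbadb'): parent n9 fail=16; on 'b' 16 → fail=17;  out ∅∪∅=∅
  n15('acdda'): parent n14 fail=16; on 'a' 16→0 → fail=1;  out {2}∪∅={2}
  n11('cbadbb'): parent n10 fail=17; on 'b' 17 → fail=18;  out {1}∪{3}={1,3}

Text stream:
[0] read 'c'  n0⇒n6
[1] read 'b'  n6⇒n7
[2] read 'a'  n7⇒n8
[3] read 'd'  n8⇒n9
[4] read 'b'  n9⇒n10
[5] read 'b'  n10⇒n11  → match P1@[0:5],P3@[3:5]
[6] read 'c'  n11⇒n6 (fail-walked)
[7] read 'd'  n6⇒n16 (fail-walked)
[8] read 'b'  n16⇒n17
[9] read 'b'  n17⇒n18  → match P3@[7:9]
[10] read 'a'  n18⇒n1 (fail-walked)
[11] read 'c'  n1⇒n12
[12] read 'd'  n12⇒n13
[13] read 'd'  n13⇒n14
[14] read 'a'  n14⇒n15  → match P2@[10:14]
[15] read 'a'  n15⇒n2 (fail-walked)
[16] read 'c'  n2⇒n12 (fail-walked)
[17] read 'b'  n12⇒n7 (fail-walked)
[18] read 'a'  n7⇒n8
[19] read 'd'  n8⇒n9
[20] read 'b'  n9⇒n10
[21] read 'b'  n10⇒n11  → match P1@[16:21],P3@[19:21]
[22] read 'e'  n11⇒n0 (fail-walked)
[23] read 'a'  n0⇒n1
[24] read 'c'  n1⇒n12
[25] read 'b'  n12⇒n7 (fail-walked)
[26] read 'a'  n7⇒n8
[27] read 'd'  n8⇒n9
[28] read 'b'  n9⇒n10
[29] read 'b'  n10⇒n11  → match P1@[24:29],P3@[27:29]
[30] read 'b'  n11⇒n0 (fail-walked)
[31] read 'c'  n0⇒n6

Matches: [[5,1],[5,3],[9,3],[14,2],[21,1],[21,3],[29,1],[29,3]]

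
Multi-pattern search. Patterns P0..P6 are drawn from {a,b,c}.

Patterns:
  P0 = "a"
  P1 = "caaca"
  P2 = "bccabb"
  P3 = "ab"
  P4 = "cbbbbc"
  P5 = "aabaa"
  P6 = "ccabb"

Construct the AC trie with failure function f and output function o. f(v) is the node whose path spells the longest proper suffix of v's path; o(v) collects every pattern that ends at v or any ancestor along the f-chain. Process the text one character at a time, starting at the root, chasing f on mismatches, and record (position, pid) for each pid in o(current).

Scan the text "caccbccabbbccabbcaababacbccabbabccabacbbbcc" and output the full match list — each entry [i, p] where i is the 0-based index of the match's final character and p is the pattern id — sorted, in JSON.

Build:
Trie nodes:
  0='ε' goto a→1 b→7 c→2
  1='a' goto a→19 b→13  [P0 ends]
  2='c' goto a→3 b→14 c→23
  3='ca' goto a→4
  4='caa' goto c→5
  5='caac' goto a→6
  6='caaca' goto ·  [P1 ends]
  7='b' goto c→8
  8='bc' goto c→9
  9='bcc' goto a→10
  10='bcca' goto b→11
  11='bccab' goto b→12
  12='bccabb' goto ·  [P2 ends]
  13='ab' goto ·  [P3 ends]
  14='cb' goto b→15
  15='cbb' goto b→16
  16='cbbb' goto b→17
  17='cbbbb' goto c→18
  18='cbbbbc' goto ·  [P4 ends]
  19='aa' goto b→20
  20='aab' goto a→21
  21='aaba' goto a→22
  22='aabaa' goto ·  [P5 ends]
  23='cc' goto a→24
  24='cca' goto b→25
  25='ccab' goto b→26
  26='ccabb' goto ·  [P6 ends]

Failure links (BFS by depth):
  fail(1) 'a': from fail(0)=0 chase 'a': 0 ⇒ 0;  out={0}∪out(0)={0}
  fail(2) 'c': from fail(0)=0 chase 'c': 0 ⇒ 0;  out=∅∪out(0)=∅
  fail(7) 'b': from fail(0)=0 chase 'b': 0 ⇒ 0;  out=∅∪out(0)=∅
  fail(3) 'ca': from fail(2)=0 chase 'a': 0 ⇒ 1;  out=∅∪out(1)={0}
  fail(8) 'bc': from fail(7)=0 chase 'c': 0 ⇒ 2;  out=∅∪out(2)=∅
  fail(13) 'ab': from fail(1)=0 chase 'b': 0 ⇒ 7;  out={3}∪out(7)={3}
  fail(14) 'cb': from fail(2)=0 chase 'b': 0 ⇒ 7;  out=∅∪out(7)=∅
  fail(19) 'aa': from fail(1)=0 chase 'a': 0 ⇒ 1;  out=∅∪out(1)={0}
  fail(23) 'cc': from fail(2)=0 chase 'c': 0 ⇒ 2;  out=∅∪out(2)=∅
  fail(4) 'caa': from fail(3)=1 chase 'a': 1 ⇒ 19;  out=∅∪out(19)={0}
  fail(9) 'bcc': from fail(8)=2 chase 'c': 2 ⇒ 23;  out=∅∪out(23)=∅
  fail(15) 'cbb': from fail(14)=7 chase 'b': 7→0 ⇒ 7;  out=∅∪out(7)=∅
  fail(20) 'aab': from fail(19)=1 chase 'b': 1 ⇒ 13;  out=∅∪out(13)={3}
  fail(24) 'cca': from fail(23)=2 chase 'a': 2 ⇒ 3;  out=∅∪out(3)={0}
  fail(5) 'caac': from fail(4)=19 chase 'c': 19→1→0 ⇒ 2;  out=∅∪out(2)=∅
  fail(10) 'bcca': from fail(9)=23 chase 'a': 23 ⇒ 24;  out=∅∪out(24)={0}
  fail(16) 'cbbb': from fail(15)=7 chase 'b': 7→0 ⇒ 7;  out=∅∪out(7)=∅
  fail(21) 'aaba': from fail(20)=13 chase 'a': 13→7→0 ⇒ 1;  out=∅∪out(1)={0}
  fail(25) 'ccab': from fail(24)=3 chase 'b': 3→1 ⇒ 13;  out=∅∪out(13)={3}
  fail(6) 'caaca': from fail(5)=2 chase 'a': 2 ⇒ 3;  out={1}∪out(3)={0,1}
  fail(11) 'bccab': from fail(10)=24 chase 'b': 24 ⇒ 25;  out=∅∪out(25)={3}
  fail(17) 'cbbbb': from fail(16)=7 chase 'b': 7→0 ⇒ 7;  out=∅∪out(7)=∅
  fail(22) 'aabaa': from fail(21)=1 chase 'a': 1 ⇒ 19;  out={5}∪out(19)={0,5}
  fail(26) 'ccabb': from fail(25)=13 chase 'b': 13→7→0 ⇒ 7;  out={6}∪out(7)={6}
  fail(12) 'bccabb': from fail(11)=25 chase 'b': 25 ⇒ 26;  out={2}∪out(26)={2,6}
  fail(18) 'cbbbbc': from fail(17)=7 chase 'c': 7 ⇒ 8;  out={4}∪out(8)={4}

Scan:
i=0 'c': node 0→2
i=1 'a': node 2→3  ** P0@[1:1]
i=2 'c': node 3→2 (fail-walked)
i=3 'c': node 2→23
i=4 'b': node 23→14 (fail-walked)
i=5 'c': node 14→8 (fail-walked)
i=6 'c': node 8→9
i=7 'a': node 9→10  ** P0@[7:7]
i=8 'b': node 10→11  ** P3@[7:8]
i=9 'b': node 11→12  ** P2@[4:9],P6@[5:9]
i=10 'b': node 12→7 (fail-walked)
i=11 'c': node 7→8
i=12 'c': node 8→9
i=13 'a': node 9→10  ** P0@[13:13]
i=14 'b': node 10→11  ** P3@[13:14]
i=15 'b': node 11→12  ** P2@[10:15],P6@[11:15]
i=16 'c': node 12→8 (fail-walked)
i=17 'a': node 8→3 (fail-walked)  ** P0@[17:17]
i=18 'a': node 3→4  ** P0@[18:18]
i=19 'b': node 4→20 (fail-walked)  ** P3@[18:19]
i=20 'a': node 20→21  ** P0@[20:20]
i=21 'b': node 21→13 (fail-walked)  ** P3@[20:21]
i=22 'a': node 13→1 (fail-walked)  ** P0@[22:22]
i=23 'c': node 1→2 (fail-walked)
i=24 'b': node 2→14
i=25 'c': node 14→8 (fail-walked)
i=26 'c': node 8→9
i=27 'a': node 9→10  ** P0@[27:27]
i=28 'b': node 10→11  ** P3@[27:28]
i=29 'b': node 11→12  ** P2@[24:29],P6@[25:29]
i=30 'a': node 12→1 (fail-walked)  ** P0@[30:30]
i=31 'b': node 1→13  ** P3@[30:31]
i=32 'c': node 13→8 (fail-walked)
i=33 'c': node 8→9
i=34 'a': node 9→10  ** P0@[34:34]
i=35 'b': node 10→11  ** P3@[34:35]
i=36 'a': node 11→1 (fail-walked)  ** P0@[36:36]
i=37 'c': node 1→2 (fail-walked)
i=38 'b': node 2→14
i=39 'b': node 14→15
i=40 'b': node 15→16
i=41 'c': node 16→8 (fail-walked)
i=42 'c': node 8→9

All matches (sorted): [[1,0],[7,0],[8,3],[9,2],[9,6],[13,0],[14,3],[15,2],[15,6],[17,0],[18,0],[19,3],[20,0],[21,3],[22,0],[27,0],[28,3],[29,2],[29,6],[30,0],[31,3],[34,0],[35,3],[36,0]]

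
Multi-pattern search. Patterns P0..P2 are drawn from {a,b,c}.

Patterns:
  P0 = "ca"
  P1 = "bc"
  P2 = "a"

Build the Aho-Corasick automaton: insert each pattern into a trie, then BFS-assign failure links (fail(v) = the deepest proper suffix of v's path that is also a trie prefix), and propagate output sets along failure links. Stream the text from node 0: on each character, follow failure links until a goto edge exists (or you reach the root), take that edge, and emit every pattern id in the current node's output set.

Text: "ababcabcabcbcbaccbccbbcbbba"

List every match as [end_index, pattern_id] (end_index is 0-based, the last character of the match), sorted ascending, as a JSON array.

Build:
Trie nodes:
  0='ε' goto a→5 b→3 c→1
  1='c' goto a→2
  2='ca' goto ·  [P0 ends]
  3='b' goto c→4
  4='bc' goto ·  [P1 ends]
  5='a' goto ·  [P2 ends]

Failure links (BFS by depth):
  n1('c'): parent n0 fail=0; on 'c' 0 → fail=0;  out ∅∪∅=∅
  n3('b'): parent n0 fail=0; on 'b' 0 → fail=0;  out ∅∪∅=∅
  n5('a'): parent n0 fail=0; on 'a' 0 → fail=0;  out {2}∪∅={2}
  n2('ca'): parent n1 fail=0; on 'a' 0 → fail=5;  out {0}∪{2}={0,2}
  n4('bc'): parent n3 fail=0; on 'c' 0 → fail=1;  out {1}∪∅={1}

Run:
[0] read 'a'  n0⇒n5  emit P2@[0:0]
[1] read 'b'  n5⇒n3 ·f
[2] read 'a'  n3⇒n5 ·f  emit P2@[2:2]
[3] read 'b'  n5⇒n3 ·f
[4] read 'c'  n3⇒n4  emit P1@[3:4]
[5] read 'a'  n4⇒n2 ·f  emit P0@[4:5],P2@[5:5]
[6] read 'b'  n2⇒n3 ·f
[7] read 'c'  n3⇒n4  emit P1@[6:7]
[8] read 'a'  n4⇒n2 ·f  emit P0@[7:8],P2@[8:8]
[9] read 'b'  n2⇒n3 ·f
[10] read 'c'  n3⇒n4  emit P1@[9:10]
[11] read 'b'  n4⇒n3 ·f
[12] read 'c'  n3⇒n4  emit P1@[11:12]
[13] read 'b'  n4⇒n3 ·f
[14] read 'a'  n3⇒n5 ·f  emit P2@[14:14]
[15] read 'c'  n5⇒n1 ·f
[16] read 'c'  n1⇒n1 ·f
[17] read 'b'  n1⇒n3 ·f
[18] read 'c'  n3⇒n4  emit P1@[17:18]
[19] read 'c'  n4⇒n1 ·f
[20] read 'b'  n1⇒n3 ·f
[21] read 'b'  n3⇒n3 ·f
[22] read 'c'  n3⇒n4  emit P1@[21:22]
[23] read 'b'  n4⇒n3 ·f
[24] read 'b'  n3⇒n3 ·f
[25] read 'b'  n3⇒n3 ·f
[26] read 'a'  n3⇒n5 ·f  emit P2@[26:26]

All matches (sorted): [[0,2],[2,2],[4,1],[5,0],[5,2],[7,1],[8,0],[8,2],[10,1],[12,1],[14,2],[18,1],[22,1],[26,2]]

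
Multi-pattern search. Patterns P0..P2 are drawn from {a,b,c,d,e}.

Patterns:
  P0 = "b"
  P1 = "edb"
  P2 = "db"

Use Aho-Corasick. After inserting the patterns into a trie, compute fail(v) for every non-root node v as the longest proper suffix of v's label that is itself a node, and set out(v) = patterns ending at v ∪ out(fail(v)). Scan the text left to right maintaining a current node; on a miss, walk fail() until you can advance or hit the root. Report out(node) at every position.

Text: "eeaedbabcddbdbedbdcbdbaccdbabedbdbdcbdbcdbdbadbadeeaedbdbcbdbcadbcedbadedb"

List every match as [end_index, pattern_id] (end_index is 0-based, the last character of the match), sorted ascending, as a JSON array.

Construct AC machine:
Trie (insert patterns):
  0='ε' goto b→1 d→5 e→2
  1='b' goto ·  ←P0
  2='e' goto d→3
  3='ed' goto b→4
  4='edb' goto ·  ←P1
  5='d' goto b→6
  6='db' goto ·  ←P2

Failure links (BFS by depth):
  n1('b'): parent n0 fail=0; on 'b' 0 → fail=0;  out {0}∪∅={0}
  n2('e'): parent n0 fail=0; on 'e' 0 → fail=0;  out ∅∪∅=∅
  n5('d'): parent n0 fail=0; on 'd' 0 → fail=0;  out ∅∪∅=∅
  n3('ed'): parent n2 fail=0; on 'd' 0 → fail=5;  out ∅∪∅=∅
  n6('db'): parent n5 fail=0; on 'b' 0 → fail=1;  out {2}∪{0}={0,2}
  n4('edb'): parent n3 fail=5; on 'b' 5 → fail=6;  out {1}∪{0,2}={0,1,2}

Scan:
[0] read 'e'  n0⇒n2
[1] read 'e'  n2⇒n2 ·f
[2] read 'a'  n2⇒n0 ·f
[3] read 'e'  n0⇒n2
[4] read 'd'  n2⇒n3
[5] read 'b'  n3⇒n4  → match P0@[5:5],P1@[3:5],P2@[4:5]
[6] read 'a'  n4⇒n0 ·f
[7] read 'b'  n0⇒n1  → match P0@[7:7]
[8] read 'c'  n1⇒n0 ·f
[9] read 'd'  n0⇒n5
[10] read 'd'  n5⇒n5 ·f
[11] read 'b'  n5⇒n6  → match P0@[11:11],P2@[10:11]
[12] read 'd'  n6⇒n5 ·f
[13] read 'b'  n5⇒n6  → match P0@[13:13],P2@[12:13]
[14] read 'e'  n6⇒n2 ·f
[15] read 'd'  n2⇒n3
[16] read 'b'  n3⇒n4  → match P0@[16:16],P1@[14:16],P2@[15:16]
[17] read 'd'  n4⇒n5 ·f
[18] read 'c'  n5⇒n0 ·f
[19] read 'b'  n0⇒n1  → match P0@[19:19]
[20] read 'd'  n1⇒n5 ·f
[21] read 'b'  n5⇒n6  → match P0@[21:21],P2@[20:21]
[22] read 'a'  n6⇒n0 ·f
[23] read 'c'  n0⇒n0
[24] read 'c'  n0⇒n0
[25] read 'd'  n0⇒n5
[26] read 'b'  n5⇒n6  → match P0@[26:26],P2@[25:26]
[27] read 'a'  n6⇒n0 ·f
[28] read 'b'  n0⇒n1  → match P0@[28:28]
[29] read 'e'  n1⇒n2 ·f
[30] read 'd'  n2⇒n3
[31] read 'b'  n3⇒n4  → match P0@[31:31],P1@[29:31],P2@[30:31]
[32] read 'd'  n4⇒n5 ·f
[33] read 'b'  n5⇒n6  → match P0@[33:33],P2@[32:33]
[34] read 'd'  n6⇒n5 ·f
[35] read 'c'  n5⇒n0 ·f
[36] read 'b'  n0⇒n1  → match P0@[36:36]
[37] read 'd'  n1⇒n5 ·f
[38] read 'b'  n5⇒n6  → match P0@[38:38],P2@[37:38]
[39] read 'c'  n6⇒n0 ·f
[40] read 'd'  n0⇒n5
[41] read 'b'  n5⇒n6  → match P0@[41:41],P2@[40:41]
[42] read 'd'  n6⇒n5 ·f
[43] read 'b'  n5⇒n6  → match P0@[43:43],P2@[42:43]
[44] read 'a'  n6⇒n0 ·f
[45] read 'd'  n0⇒n5
[46] read 'b'  n5⇒n6  → match P0@[46:46],P2@[45:46]
[47] read 'a'  n6⇒n0 ·f
[48] read 'd'  n0⇒n5
[49] read 'e'  n5⇒n2 ·f
[50] read 'e'  n2⇒n2 ·f
[51] read 'a'  n2⇒n0 ·f
[52] read 'e'  n0⇒n2
[53] read 'd'  n2⇒n3
[54] read 'b'  n3⇒n4  → match P0@[54:54],P1@[52:54],P2@[53:54]
[55] read 'd'  n4⇒n5 ·f
[56] read 'b'  n5⇒n6  → match P0@[56:56],P2@[55:56]
[57] read 'c'  n6⇒n0 ·f
[58] read 'b'  n0⇒n1  → match P0@[58:58]
[59] read 'd'  n1⇒n5 ·f
[60] read 'b'  n5⇒n6  → match P0@[60:60],P2@[59:60]
[61] read 'c'  n6⇒n0 ·f
[62] read 'a'  n0⇒n0
[63] read 'd'  n0⇒n5
[64] read 'b'  n5⇒n6  → match P0@[64:64],P2@[63:64]
[65] read 'c'  n6⇒n0 ·f
[66] read 'e'  n0⇒n2
[67] read 'd'  n2⇒n3
[68] read 'b'  n3⇒n4  → match P0@[68:68],P1@[66:68],P2@[67:68]
[69] read 'a'  n4⇒n0 ·f
[70] read 'd'  n0⇒n5
[71] read 'e'  n5⇒n2 ·f
[72] read 'd'  n2⇒n3
[73] read 'b'  n3⇒n4  → match P0@[73:73],P1@[71:73],P2@[72:73]

Result: [[5,0],[5,1],[5,2],[7,0],[11,0],[11,2],[13,0],[13,2],[16,0],[16,1],[16,2],[19,0],[21,0],[21,2],[26,0],[26,2],[28,0],[31,0],[31,1],[31,2],[33,0],[33,2],[36,0],[38,0],[38,2],[41,0],[41,2],[43,0],[43,2],[46,0],[46,2],[54,0],[54,1],[54,2],[56,0],[56,2],[58,0],[60,0],[60,2],[64,0],[64,2],[68,0],[68,1],[68,2],[73,0],[73,1],[73,2]]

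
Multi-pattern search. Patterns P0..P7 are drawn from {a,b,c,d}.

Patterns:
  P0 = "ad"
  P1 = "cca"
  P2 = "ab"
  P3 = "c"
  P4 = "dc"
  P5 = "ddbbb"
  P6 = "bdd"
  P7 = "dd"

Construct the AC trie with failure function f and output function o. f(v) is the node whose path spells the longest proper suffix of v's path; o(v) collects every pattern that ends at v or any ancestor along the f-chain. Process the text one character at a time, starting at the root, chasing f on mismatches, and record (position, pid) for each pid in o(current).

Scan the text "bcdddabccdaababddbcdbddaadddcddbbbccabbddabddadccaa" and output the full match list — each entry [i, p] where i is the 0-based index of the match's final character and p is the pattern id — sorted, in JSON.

Build automaton:
Trie (insert patterns):
  0='ε' goto a→1 b→13 c→3 d→7
  1='a' goto b→6 d→2
  2='ad' goto ·  [P0 ends]
  3='c' goto c→4  [P3 ends]
  4='cc' goto a→5
  5='cca' goto ·  [P1 ends]
  6='ab' goto ·  [P2 ends]
  7='d' goto c→8 d→9
  8='dc' goto ·  [P4 ends]
  9='dd' goto b→10  [P7 ends]
  10='ddb' goto b→11
  11='ddbb' goto b→12
  12='ddbbb' goto ·  [P5 ends]
  13='b' goto d→14
  14='bd' goto d→15
  15='bdd' goto ·  [P6 ends]

Failure links (BFS by depth):
  n1('a'): parent n0 fail=0; on 'a' 0 → fail=0;  out ∅∪∅=∅
  n3('c'): parent n0 fail=0; on 'c' 0 → fail=0;  out {3}∪∅={3}
  n7('d'): parent n0 fail=0; on 'd' 0 → fail=0;  out ∅∪∅=∅
  n13('b'): parent n0 fail=0; on 'b' 0 → fail=0;  out ∅∪∅=∅
  n2('ad'): parent n1 fail=0; on 'd' 0 → fail=7;  out {0}∪∅={0}
  n4('cc'): parent n3 fail=0; on 'c' 0 → fail=3;  out ∅∪{3}={3}
  n6('ab'): parent n1 fail=0; on 'b' 0 → fail=13;  out {2}∪∅={2}
  n8('dc'): parent n7 fail=0; on 'c' 0 → fail=3;  out {4}∪{3}={3,4}
  n9('dd'): parent n7 fail=0; on 'd' 0 → fail=7;  out {7}∪∅={7}
  n14('bd'): parent n13 fail=0; on 'd' 0 → fail=7;  out ∅∪∅=∅
  n5('cca'): parent n4 fail=3; on 'a' 3→0 → fail=1;  out {1}∪∅={1}
  n10('ddb'): parent n9 fail=7; on 'b' 7→0 → fail=13;  out ∅∪∅=∅
  n15('bdd'): parent n14 fail=7; on 'd' 7 → fail=9;  out {6}∪{7}={6,7}
  n11('ddbb'): parent n10 fail=13; on 'b' 13→0 → fail=13;  out ∅∪∅=∅
  n12('ddbbb'): parent n11 fail=13; on 'b' 13→0 → fail=13;  out {5}∪∅={5}

Scan:
pos 0 'b': at 13
pos 1 'c': at 3 (fail-walked)  ** P3@[1:1]
pos 2 'd': at 7 (fail-walked)
pos 3 'd': at 9  ** P7@[2:3]
pos 4 'd': at 9 (fail-walked)  ** P7@[3:4]
pos 5 'a': at 1 (fail-walked)
pos 6 'b': at 6  ** P2@[5:6]
pos 7 'c': at 3 (fail-walked)  ** P3@[7:7]
pos 8 'c': at 4  ** P3@[8:8]
pos 9 'd': at 7 (fail-walked)
pos 10 'a': at 1 (fail-walked)
pos 11 'a': at 1 (fail-walked)
pos 12 'b': at 6  ** P2@[11:12]
pos 13 'a': at 1 (fail-walked)
pos 14 'b': at 6  ** P2@[13:14]
pos 15 'd': at 14 (fail-walked)
pos 16 'd': at 15  ** P6@[14:16],P7@[15:16]
pos 17 'b': at 10 (fail-walked)
pos 18 'c': at 3 (fail-walked)  ** P3@[18:18]
pos 19 'd': at 7 (fail-walked)
pos 20 'b': at 13 (fail-walked)
pos 21 'd': at 14
pos 22 'd': at 15  ** P6@[20:22],P7@[21:22]
pos 23 'a': at 1 (fail-walked)
pos 24 'a': at 1 (fail-walked)
pos 25 'd': at 2  ** P0@[24:25]
pos 26 'd': at 9 (fail-walked)  ** P7@[25:26]
pos 27 'd': at 9 (fail-walked)  ** P7@[26:27]
pos 28 'c': at 8 (fail-walked)  ** P3@[28:28],P4@[27:28]
pos 29 'd': at 7 (fail-walked)
pos 30 'd': at 9  ** P7@[29:30]
pos 31 'b': at 10
pos 32 'b': at 11
pos 33 'b': at 12  ** P5@[29:33]
pos 34 'c': at 3 (fail-walked)  ** P3@[34:34]
pos 35 'c': at 4  ** P3@[35:35]
pos 36 'a': at 5  ** P1@[34:36]
pos 37 'b': at 6 (fail-walked)  ** P2@[36:37]
pos 38 'b': at 13 (fail-walked)
pos 39 'd': at 14
pos 40 'd': at 15  ** P6@[38:40],P7@[39:40]
pos 41 'a': at 1 (fail-walked)
pos 42 'b': at 6  ** P2@[41:42]
pos 43 'd': at 14 (fail-walked)
pos 44 'd': at 15  ** P6@[42:44],P7@[43:44]
pos 45 'a': at 1 (fail-walked)
pos 46 'd': at 2  ** P0@[45:46]
pos 47 'c': at 8 (fail-walked)  ** P3@[47:47],P4@[46:47]
pos 48 'c': at 4 (fail-walked)  ** P3@[48:48]
pos 49 'a': at 5  ** P1@[47:49]
pos 50 'a': at 1 (fail-walked)

Result: [[1,3],[3,7],[4,7],[6,2],[7,3],[8,3],[12,2],[14,2],[16,6],[16,7],[18,3],[22,6],[22,7],[25,0],[26,7],[27,7],[28,3],[28,4],[30,7],[33,5],[34,3],[35,3],[36,1],[37,2],[40,6],[40,7],[42,2],[44,6],[44,7],[46,0],[47,3],[47,4],[48,3],[49,1]]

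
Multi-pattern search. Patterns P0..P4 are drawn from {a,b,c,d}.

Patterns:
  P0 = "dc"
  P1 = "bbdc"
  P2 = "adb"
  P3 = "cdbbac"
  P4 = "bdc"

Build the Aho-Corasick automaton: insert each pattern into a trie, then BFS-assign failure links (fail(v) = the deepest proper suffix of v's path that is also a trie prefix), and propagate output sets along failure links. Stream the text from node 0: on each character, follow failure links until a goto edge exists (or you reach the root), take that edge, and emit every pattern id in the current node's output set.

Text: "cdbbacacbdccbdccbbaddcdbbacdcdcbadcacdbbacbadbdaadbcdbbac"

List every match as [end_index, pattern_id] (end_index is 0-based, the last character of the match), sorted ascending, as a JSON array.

Construct AC machine:
Trie (insert patterns):
  0='ε' goto a→7 b→3 c→10 d→1
  1='d' goto c→2
  2='dc' goto ·  ←P0
  3='b' goto b→4 d→16
  4='bb' goto d→5
  5='bbd' goto c→6
  6='bbdc' goto ·  ←P1
  7='a' goto d→8
  8='ad' goto b→9
  9='adb' goto ·  ←P2
  10='c' goto d→11
  11='cd' goto b→12
  12='cdb' goto b→13
  13='cdbb' goto a→14
  14='cdbba' goto c→15
  15='cdbbac' goto ·  ←P3
  16='bd' goto c→17
  17='bdc' goto ·  ←P4

BFS fail/out derivation:
  fail(1) 'd': from fail(0)=0 chase 'd': 0 ⇒ 0;  out=∅∪out(0)=∅
  fail(3) 'b': from fail(0)=0 chase 'b': 0 ⇒ 0;  out=∅∪out(0)=∅
  fail(7) 'a': from fail(0)=0 chase 'a': 0 ⇒ 0;  out=∅∪out(0)=∅
  fail(10) 'c': from fail(0)=0 chase 'c': 0 ⇒ 0;  out=∅∪out(0)=∅
  fail(2) 'dc': from fail(1)=0 chase 'c': 0 ⇒ 10;  out={0}∪out(10)={0}
  fail(4) 'bb': from fail(3)=0 chase 'b': 0 ⇒ 3;  out=∅∪out(3)=∅
  fail(8) 'ad': from fail(7)=0 chase 'd': 0 ⇒ 1;  out=∅∪out(1)=∅
  fail(11) 'cd': from fail(10)=0 chase 'd': 0 ⇒ 1;  out=∅∪out(1)=∅
  fail(16) 'bd': from fail(3)=0 chase 'd': 0 ⇒ 1;  out=∅∪out(1)=∅
  fail(5) 'bbd': from fail(4)=3 chase 'd': 3 ⇒ 16;  out=∅∪out(16)=∅
  fail(9) 'adb': from fail(8)=1 chase 'b': 1→0 ⇒ 3;  out={2}∪out(3)={2}
  fail(12) 'cdb': from fail(11)=1 chase 'b': 1→0 ⇒ 3;  out=∅∪out(3)=∅
  fail(17) 'bdc': from fail(16)=1 chase 'c': 1 ⇒ 2;  out={4}∪out(2)={0,4}
  fail(6) 'bbdc': from fail(5)=16 chase 'c': 16 ⇒ 17;  out={1}∪out(17)={0,1,4}
  fail(13) 'cdbb': from fail(12)=3 chase 'b': 3 ⇒ 4;  out=∅∪out(4)=∅
  fail(14) 'cdbba': from fail(13)=4 chase 'a': 4→3→0 ⇒ 7;  out=∅∪out(7)=∅
  fail(15) 'cdbbac': from fail(14)=7 chase 'c': 7→0 ⇒ 10;  out={3}∪out(10)={3}

Run:
i=0 'c': node 0→10
i=1 'd': node 10→11
i=2 'b': node 11→12
i=3 'b': node 12→13
i=4 'a': node 13→14
i=5 'c': node 14→15  ** P3@[0:5]
i=6 'a': node 15→7 (fail-walked)
i=7 'c': node 7→10 (fail-walked)
i=8 'b': node 10→3 (fail-walked)
i=9 'd': node 3→16
i=10 'c': node 16→17  ** P0@[9:10],P4@[8:10]
i=11 'c': node 17→10 (fail-walked)
i=12 'b': node 10→3 (fail-walked)
i=13 'd': node 3→16
i=14 'c': node 16→17  ** P0@[13:14],P4@[12:14]
i=15 'c': node 17→10 (fail-walked)
i=16 'b': node 10→3 (fail-walked)
i=17 'b': node 3→4
i=18 'a': node 4→7 (fail-walked)
i=19 'd': node 7→8
i=20 'd': node 8→1 (fail-walked)
i=21 'c': node 1→2  ** P0@[20:21]
i=22 'd': node 2→11 (fail-walked)
i=23 'b': node 11→12
i=24 'b': node 12→13
i=25 'a': node 13→14
i=26 'c': node 14→15  ** P3@[21:26]
i=27 'd': node 15→11 (fail-walked)
i=28 'c': node 11→2 (fail-walked)  ** P0@[27:28]
i=29 'd': node 2→11 (fail-walked)
i=30 'c': node 11→2 (fail-walked)  ** P0@[29:30]
i=31 'b': node 2→3 (fail-walked)
i=32 'a': node 3→7 (fail-walked)
i=33 'd': node 7→8
i=34 'c': node 8→2 (fail-walked)  ** P0@[33:34]
i=35 'a': node 2→7 (fail-walked)
i=36 'c': node 7→10 (fail-walked)
i=37 'd': node 10→11
i=38 'b': node 11→12
i=39 'b': node 12→13
i=40 'a': node 13→14
i=41 'c': node 14→15  ** P3@[36:41]
i=42 'b': node 15→3 (fail-walked)
i=43 'a': node 3→7 (fail-walked)
i=44 'd': node 7→8
i=45 'b': node 8→9  ** P2@[43:45]
i=46 'd': node 9→16 (fail-walked)
i=47 'a': node 16→7 (fail-walked)
i=48 'a': node 7→7 (fail-walked)
i=49 'd': node 7→8
i=50 'b': node 8→9  ** P2@[48:50]
i=51 'c': node 9→10 (fail-walked)
i=52 'd': node 10→11
i=53 'b': node 11→12
i=54 'b': node 12→13
i=55 'a': node 13→14
i=56 'c': node 14→15  ** P3@[51:56]

Matches: [[5,3],[10,0],[10,4],[14,0],[14,4],[21,0],[26,3],[28,0],[30,0],[34,0],[41,3],[45,2],[50,2],[56,3]]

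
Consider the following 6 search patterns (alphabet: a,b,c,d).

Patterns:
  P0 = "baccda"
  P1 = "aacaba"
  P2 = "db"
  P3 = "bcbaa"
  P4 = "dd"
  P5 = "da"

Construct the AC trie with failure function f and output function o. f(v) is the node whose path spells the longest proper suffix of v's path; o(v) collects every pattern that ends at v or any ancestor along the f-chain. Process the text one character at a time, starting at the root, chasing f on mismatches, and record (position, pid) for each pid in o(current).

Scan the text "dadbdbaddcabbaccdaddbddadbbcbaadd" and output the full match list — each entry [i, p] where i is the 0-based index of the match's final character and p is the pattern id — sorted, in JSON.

Build:
Trie nodes:
  0='ε' goto a→7 b→1 d→13
  1='b' goto a→2 c→15
  2='ba' goto c→3
  3='bac' goto c→4
  4='bacc' goto d→5
  5='baccd' goto a→6
  6='baccda' goto ·  ←P0
  7='a' goto a→8
  8='aa' goto c→9
  9='aac' goto a→10
  10='aaca' goto b→11
  11='aacab' goto a→12
  12='aacaba' goto ·  ←P1
  13='d' goto a→20 b→14 d→19
  14='db' goto ·  ←P2
  15='bc' goto b→16
  16='bcb' goto a→17
  17='bcba' goto a→18
  18='bcbaa' goto ·  ←P3
  19='dd' goto ·  ←P4
  20='da' goto ·  ←P5

BFS fail/out derivation:
  fail(1) 'b': from fail(0)=0 chase 'b': 0 ⇒ 0;  out=∅∪out(0)=∅
  fail(7) 'a': from fail(0)=0 chase 'a': 0 ⇒ 0;  out=∅∪out(0)=∅
  fail(13) 'd': from fail(0)=0 chase 'd': 0 ⇒ 0;  out=∅∪out(0)=∅
  fail(2) 'ba': from fail(1)=0 chase 'a': 0 ⇒ 7;  out=∅∪out(7)=∅
  fail(8) 'aa': from fail(7)=0 chase 'a': 0 ⇒ 7;  out=∅∪out(7)=∅
  fail(14) 'db': from fail(13)=0 chase 'b': 0 ⇒ 1;  out={2}∪out(1)={2}
  fail(15) 'bc': from fail(1)=0 chase 'c': 0 ⇒ 0;  out=∅∪out(0)=∅
  fail(19) 'dd': from fail(13)=0 chase 'd': 0 ⇒ 13;  out={4}∪out(13)={4}
  fail(20) 'da': from fail(13)=0 chase 'a': 0 ⇒ 7;  out={5}∪out(7)={5}
  fail(3) 'bac': from fail(2)=7 chase 'c': 7→0 ⇒ 0;  out=∅∪out(0)=∅
  fail(9) 'aac': from fail(8)=7 chase 'c': 7→0 ⇒ 0;  out=∅∪out(0)=∅
  fail(16) 'bcb': from fail(15)=0 chase 'b': 0 ⇒ 1;  out=∅∪out(1)=∅
  fail(4) 'bacc': from fail(3)=0 chase 'c': 0 ⇒ 0;  out=∅∪out(0)=∅
  fail(10) 'aaca': from fail(9)=0 chase 'a': 0 ⇒ 7;  out=∅∪out(7)=∅
  fail(17) 'bcba': from fail(16)=1 chase 'a': 1 ⇒ 2;  out=∅∪out(2)=∅
  fail(5) 'baccd': from fail(4)=0 chase 'd': 0 ⇒ 13;  out=∅∪out(13)=∅
  fail(11) 'aacab': from fail(10)=7 chase 'b': 7→0 ⇒ 1;  out=∅∪out(1)=∅
  fail(18) 'bcbaa': from fail(17)=2 chase 'a': 2→7 ⇒ 8;  out={3}∪out(8)={3}
  fail(6) 'baccda': from fail(5)=13 chase 'a': 13 ⇒ 20;  out={0}∪out(20)={0,5}
  fail(12) 'aacaba': from fail(11)=1 chase 'a': 1 ⇒ 2;  out={1}∪out(2)={1}

Run:
i=0 'd': node 0→13
i=1 'a': node 13→20  → match P5@[0:1]
i=2 'd': node 20→13 (via fail)
i=3 'b': node 13→14  → match P2@[2:3]
i=4 'd': node 14→13 (via fail)
i=5 'b': node 13→14  → match P2@[4:5]
i=6 'a': node 14→2 (via fail)
i=7 'd': node 2→13 (via fail)
i=8 'd': node 13→19  → match P4@[7:8]
i=9 'c': node 19→0 (via fail)
i=10 'a': node 0→7
i=11 'b': node 7→1 (via fail)
i=12 'b': node 1→1 (via fail)
i=13 'a': node 1→2
i=14 'c': node 2→3
i=15 'c': node 3→4
i=16 'd': node 4→5
i=17 'a': node 5→6  → match P0@[12:17],P5@[16:17]
i=18 'd': node 6→13 (via fail)
i=19 'd': node 13→19  → match P4@[18:19]
i=20 'b': node 19→14 (via fail)  → match P2@[19:20]
i=21 'd': node 14→13 (via fail)
i=22 'd': node 13→19  → match P4@[21:22]
i=23 'a': node 19→20 (via fail)  → match P5@[22:23]
i=24 'd': node 20→13 (via fail)
i=25 'b': node 13→14  → match P2@[24:25]
i=26 'b': node 14→1 (via fail)
i=27 'c': node 1→15
i=28 'b': node 15→16
i=29 'a': node 16→17
i=30 'a': node 17→18  → match P3@[26:30]
i=31 'd': node 18→13 (via fail)
i=32 'd': node 13→19  → match P4@[31:32]

All matches (sorted): [[1,5],[3,2],[5,2],[8,4],[17,0],[17,5],[19,4],[20,2],[22,4],[23,5],[25,2],[30,3],[32,4]]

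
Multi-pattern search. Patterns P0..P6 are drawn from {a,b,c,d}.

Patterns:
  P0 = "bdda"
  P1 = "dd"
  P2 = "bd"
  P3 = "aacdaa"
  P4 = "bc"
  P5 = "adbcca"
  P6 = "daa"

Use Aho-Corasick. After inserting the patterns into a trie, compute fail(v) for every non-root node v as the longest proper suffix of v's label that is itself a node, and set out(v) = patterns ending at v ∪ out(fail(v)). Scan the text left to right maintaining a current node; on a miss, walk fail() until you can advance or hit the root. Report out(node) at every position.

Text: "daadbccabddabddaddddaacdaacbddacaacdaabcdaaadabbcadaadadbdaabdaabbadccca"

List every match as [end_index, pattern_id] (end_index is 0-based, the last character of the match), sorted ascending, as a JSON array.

Construct AC machine:
Trie nodes:
  0='ε' goto a→7 b→1 d→5
  1='b' goto c→13 d→2
  2='bd' goto d→3  ←P2
  3='bdd' goto a→4
  4='bdda' goto ·  ←P0
  5='d' goto a→19 d→6
  6='dd' goto ·  ←P1
  7='a' goto a→8 d→14
  8='aa' goto c→9
  9='aac' goto d→10
  10='aacd' goto a→11
  11='aacda' goto a→12
  12='aacdaa' goto ·  ←P3
  13='bc' goto ·  ←P4
  14='ad' goto b→15
  15='adb' goto c→16
  16='adbc' goto c→17
  17='adbcc' goto a→18
  18='adbcca' goto ·  ←P5
  19='da' goto a→20
  20='daa' goto ·  ←P6

Failure links (BFS by depth):
  n1('b'): parent n0 fail=0; on 'b' 0 → fail=0;  out ∅∪∅=∅
  n5('d'): parent n0 fail=0; on 'd' 0 → fail=0;  out ∅∪∅=∅
  n7('a'): parent n0 fail=0; on 'a' 0 → fail=0;  out ∅∪∅=∅
  n2('bd'): parent n1 fail=0; on 'd' 0 → fail=5;  out {2}∪∅={2}
  n6('dd'): parent n5 fail=0; on 'd' 0 → fail=5;  out {1}∪∅={1}
  n8('aa'): parent n7 fail=0; on 'a' 0 → fail=7;  out ∅∪∅=∅
  n13('bc'): parent n1 fail=0; on 'c' 0 → fail=0;  out {4}∪∅={4}
  n14('ad'): parent n7 fail=0; on 'd' 0 → fail=5;  out ∅∪∅=∅
  n19('da'): parent n5 fail=0; on 'a' 0 → fail=7;  out ∅∪∅=∅
  n3('bdd'): parent n2 fail=5; on 'd' 5 → fail=6;  out ∅∪{1}={1}
  n9('aac'): parent n8 fail=7; on 'c' 7→0 → fail=0;  out ∅∪∅=∅
  n15('adb'): parent n14 fail=5; on 'b' 5→0 → fail=1;  out ∅∪∅=∅
  n20('daa'): parent n19 fail=7; on 'a' 7 → fail=8;  out {6}∪∅={6}
  n4('bdda'): parent n3 fail=6; on 'a' 6→5 → fail=19;  out {0}∪∅={0}
  n10('aacd'): parent n9 fail=0; on 'd' 0 → fail=5;  out ∅∪∅=∅
  n16('adbc'): parent n15 fail=1; on 'c' 1 → fail=13;  out ∅∪{4}={4}
  n11('aacda'): parent n10 fail=5; on 'a' 5 → fail=19;  out ∅∪∅=∅
  n17('adbcc'): parent n16 fail=13; on 'c' 13→0 → fail=0;  out ∅∪∅=∅
  n12('aacdaa'): parent n11 fail=19; on 'a' 19 → fail=20;  out {3}∪{6}={3,6}
  n18('adbcca'): parent n17 fail=0; on 'a' 0 → fail=7;  out {5}∪∅={5}

Text stream:
[0] read 'd'  n0⇒n5
[1] read 'a'  n5⇒n19
[2] read 'a'  n19⇒n20  emit P6@[0:2]
[3] read 'd'  n20⇒n14 (fail-walked)
[4] read 'b'  n14⇒n15
[5] read 'c'  n15⇒n16  emit P4@[4:5]
[6] read 'c'  n16⇒n17
[7] read 'a'  n17⇒n18  emit P5@[2:7]
[8] read 'b'  n18⇒n1 (fail-walked)
[9] read 'd'  n1⇒n2  emit P2@[8:9]
[10] read 'd'  n2⇒n3  emit P1@[9:10]
[11] read 'a'  n3⇒n4  emit P0@[8:11]
[12] read 'b'  n4⇒n1 (fail-walked)
[13] read 'd'  n1⇒n2  emit P2@[12:13]
[14] read 'd'  n2⇒n3  emit P1@[13:14]
[15] read 'a'  n3⇒n4  emit P0@[12:15]
[16] read 'd'  n4⇒n14 (fail-walked)
[17] read 'd'  n14⇒n6 (fail-walked)  emit P1@[16:17]
[18] read 'd'  n6⇒n6 (fail-walked)  emit P1@[17:18]
[19] read 'd'  n6⇒n6 (fail-walked)  emit P1@[18:19]
[20] read 'a'  n6⇒n19 (fail-walked)
[21] read 'a'  n19⇒n20  emit P6@[19:21]
[22] read 'c'  n20⇒n9 (fail-walked)
[23] read 'd'  n9⇒n10
[24] read 'a'  n10⇒n11
[25] read 'a'  n11⇒n12  emit P3@[20:25],P6@[23:25]
[26] read 'c'  n12⇒n9 (fail-walked)
[27] read 'b'  n9⇒n1 (fail-walked)
[28] read 'd'  n1⇒n2  emit P2@[27:28]
[29] read 'd'  n2⇒n3  emit P1@[28:29]
[30] read 'a'  n3⇒n4  emit P0@[27:30]
[31] read 'c'  n4⇒n0 (fail-walked)
[32] read 'a'  n0⇒n7
[33] read 'a'  n7⇒n8
[34] read 'c'  n8⇒n9
[35] read 'd'  n9⇒n10
[36] read 'a'  n10⇒n11
[37] read 'a'  n11⇒n12  emit P3@[32:37],P6@[35:37]
[38] read 'b'  n12⇒n1 (fail-walked)
[39] read 'c'  n1⇒n13  emit P4@[38:39]
[40] read 'd'  n13⇒n5 (fail-walked)
[41] read 'a'  n5⇒n19
[42] read 'a'  n19⇒n20  emit P6@[40:42]
[43] read 'a'  n20⇒n8 (fail-walked)
[44] read 'd'  n8⇒n14 (fail-walked)
[45] read 'a'  n14⇒n19 (fail-walked)
[46] read 'b'  n19⇒n1 (fail-walked)
[47] read 'b'  n1⇒n1 (fail-walked)
[48] read 'c'  n1⇒n13  emit P4@[47:48]
[49] read 'a'  n13⇒n7 (fail-walked)
[50] read 'd'  n7⇒n14
[51] read 'a'  n14⇒n19 (fail-walked)
[52] read 'a'  n19⇒n20  emit P6@[50:52]
[53] read 'd'  n20⇒n14 (fail-walked)
[54] read 'a'  n14⇒n19 (fail-walked)
[55] read 'd'  n19⇒n14 (fail-walked)
[56] read 'b'  n14⇒n15
[57] read 'd'  n15⇒n2 (fail-walked)  emit P2@[56:57]
[58] read 'a'  n2⇒n19 (fail-walked)
[59] read 'a'  n19⇒n20  emit P6@[57:59]
[60] read 'b'  n20⇒n1 (fail-walked)
[61] read 'd'  n1⇒n2  emit P2@[60:61]
[62] read 'a'  n2⇒n19 (fail-walked)
[63] read 'a'  n19⇒n20  emit P6@[61:63]
[64] read 'b'  n20⇒n1 (fail-walked)
[65] read 'b'  n1⇒n1 (fail-walked)
[66] read 'a'  n1⇒n7 (fail-walked)
[67] read 'd'  n7⇒n14
[68] read 'c'  n14⇒n0 (fail-walked)
[69] read 'c'  n0⇒n0
[70] read 'c'  n0⇒n0
[71] read 'a'  n0⇒n7

All matches (sorted): [[2,6],[5,4],[7,5],[9,2],[10,1],[11,0],[13,2],[14,1],[15,0],[17,1],[18,1],[19,1],[21,6],[25,3],[25,6],[28,2],[29,1],[30,0],[37,3],[37,6],[39,4],[42,6],[48,4],[52,6],[57,2],[59,6],[61,2],[63,6]]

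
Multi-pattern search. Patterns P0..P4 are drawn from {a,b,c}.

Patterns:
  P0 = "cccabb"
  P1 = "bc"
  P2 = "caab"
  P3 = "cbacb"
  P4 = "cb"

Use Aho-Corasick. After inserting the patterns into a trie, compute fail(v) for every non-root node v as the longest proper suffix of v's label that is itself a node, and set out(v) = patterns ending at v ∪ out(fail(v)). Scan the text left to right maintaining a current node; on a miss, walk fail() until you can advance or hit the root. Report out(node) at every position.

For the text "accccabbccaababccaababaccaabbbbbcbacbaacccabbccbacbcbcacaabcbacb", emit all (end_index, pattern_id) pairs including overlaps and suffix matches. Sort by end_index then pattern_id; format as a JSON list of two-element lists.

Build automaton:
Trie nodes:
  0='ε' goto b→7 c→1
  1='c' goto a→9 b→12 c→2
  2='cc' goto c→3
  3='ccc' goto a→4
  4='ccca' goto b→5
  5='cccab' goto b→6
  6='cccabb' goto ·  ←P0
  7='b' goto c→8
  8='bc' goto ·  ←P1
  9='ca' goto a→10
  10='caa' goto b→11
  11='caab' goto ·  ←P2
  12='cb' goto a→13  ←P4
  13='cba' goto c→14
  14='cbac' goto b→15
  15='cbacb' goto ·  ←P3

Failure links (BFS by depth):
  n1('c'): parent n0 fail=0; on 'c' 0 → fail=0;  out ∅∪∅=∅
  n7('b'): parent n0 fail=0; on 'b' 0 → fail=0;  out ∅∪∅=∅
  n2('cc'): parent n1 fail=0; on 'c' 0 → fail=1;  out ∅∪∅=∅
  n8('bc'): parent n7 fail=0; on 'c' 0 → fail=1;  out {1}∪∅={1}
  n9('ca'): parent n1 fail=0; on 'a' 0 → fail=0;  out ∅∪∅=∅
  n12('cb'): parent n1 fail=0; on 'b' 0 → fail=7;  out {4}∪∅={4}
  n3('ccc'): parent n2 fail=1; on 'c' 1 → fail=2;  out ∅∪∅=∅
  n10('caa'): parent n9 fail=0; on 'a' 0 → fail=0;  out ∅∪∅=∅
  n13('cba'): parent n12 fail=7; on 'a' 7→0 → fail=0;  out ∅∪∅=∅
  n4('ccca'): parent n3 fail=2; on 'a' 2→1 → fail=9;  out ∅∪∅=∅
  n11('caab'): parent n10 fail=0; on 'b' 0 → fail=7;  out {2}∪∅={2}
  n14('cbac'): parent n13 fail=0; on 'c' 0 → fail=1;  out ∅∪∅=∅
  n5('cccab'): parent n4 fail=9; on 'b' 9→0 → fail=7;  out ∅∪∅=∅
  n15('cbacb'): parent n14 fail=1; on 'b' 1 → fail=12;  out {3}∪{4}={3,4}
  n6('cccabb'): parent n5 fail=7; on 'b' 7→0 → fail=7;  out {0}∪∅={0}

Text stream:
i=0 'a': node 0→0
i=1 'c': node 0→1
i=2 'c': node 1→2
i=3 'c': node 2→3
i=4 'c': node 3→3 (fail-walked)
i=5 'a': node 3→4
i=6 'b': node 4→5
i=7 'b': node 5→6  emit P0@[2:7]
i=8 'c': node 6→8 (fail-walked)  emit P1@[7:8]
i=9 'c': node 8→2 (fail-walked)
i=10 'a': node 2→9 (fail-walked)
i=11 'a': node 9→10
i=12 'b': node 10→11  emit P2@[9:12]
i=13 'a': node 11→0 (fail-walked)
i=14 'b': node 0→7
i=15 'c': node 7→8  emit P1@[14:15]
i=16 'c': node 8→2 (fail-walked)
i=17 'a': node 2→9 (fail-walked)
i=18 'a': node 9→10
i=19 'b': node 10→11  emit P2@[16:19]
i=20 'a': node 11→0 (fail-walked)
i=21 'b': node 0→7
i=22 'a': node 7→0 (fail-walked)
i=23 'c': node 0→1
i=24 'c': node 1→2
i=25 'a': node 2→9 (fail-walked)
i=26 'a': node 9→10
i=27 'b': node 10→11  emit P2@[24:27]
i=28 'b': node 11→7 (fail-walked)
i=29 'b': node 7→7 (fail-walked)
i=30 'b': node 7→7 (fail-walked)
i=31 'b': node 7→7 (fail-walked)
i=32 'c': node 7→8  emit P1@[31:32]
i=33 'b': node 8→12 (fail-walked)  emit P4@[32:33]
i=34 'a': node 12→13
i=35 'c': node 13→14
i=36 'b': node 14→15  emit P3@[32:36],P4@[35:36]
i=37 'a': node 15→13 (fail-walked)
i=38 'a': node 13→0 (fail-walked)
i=39 'c': node 0→1
i=40 'c': node 1→2
i=41 'c': node 2→3
i=42 'a': node 3→4
i=43 'b': node 4→5
i=44 'b': node 5→6  emit P0@[39:44]
i=45 'c': node 6→8 (fail-walked)  emit P1@[44:45]
i=46 'c': node 8→2 (fail-walked)
i=47 'b': node 2→12 (fail-walked)  emit P4@[46:47]
i=48 'a': node 12→13
i=49 'c': node 13→14
i=50 'b': node 14→15  emit P3@[46:50],P4@[49:50]
i=51 'c': node 15→8 (fail-walked)  emit P1@[50:51]
i=52 'b': node 8→12 (fail-walked)  emit P4@[51:52]
i=53 'c': node 12→8 (fail-walked)  emit P1@[52:53]
i=54 'a': node 8→9 (fail-walked)
i=55 'c': node 9→1 (fail-walked)
i=56 'a': node 1→9
i=57 'a': node 9→10
i=58 'b': node 10→11  emit P2@[55:58]
i=59 'c': node 11→8 (fail-walked)  emit P1@[58:59]
i=60 'b': node 8→12 (fail-walked)  emit P4@[59:60]
i=61 'a': node 12→13
i=62 'c': node 13→14
i=63 'b': node 14→15  emit P3@[59:63],P4@[62:63]

Result: [[7,0],[8,1],[12,2],[15,1],[19,2],[27,2],[32,1],[33,4],[36,3],[36,4],[44,0],[45,1],[47,4],[50,3],[50,4],[51,1],[52,4],[53,1],[58,2],[59,1],[60,4],[63,3],[63,4]]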